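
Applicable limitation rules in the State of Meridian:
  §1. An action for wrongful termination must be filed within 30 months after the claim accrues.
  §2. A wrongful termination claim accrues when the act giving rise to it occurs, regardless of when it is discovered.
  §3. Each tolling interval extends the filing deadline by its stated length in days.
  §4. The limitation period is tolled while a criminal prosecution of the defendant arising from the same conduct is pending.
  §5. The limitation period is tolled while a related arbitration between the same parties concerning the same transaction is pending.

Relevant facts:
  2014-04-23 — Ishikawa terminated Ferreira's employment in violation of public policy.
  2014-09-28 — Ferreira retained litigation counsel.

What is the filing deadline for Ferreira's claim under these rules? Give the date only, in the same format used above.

2016-10-23

The claim accrued on 2014-04-23, when the wrongful act occurred.
The untolled deadline — 30 months after 2014-04-23 — is 2016-10-23.
The other events in the timeline have no effect on the limitation period under the stated rules.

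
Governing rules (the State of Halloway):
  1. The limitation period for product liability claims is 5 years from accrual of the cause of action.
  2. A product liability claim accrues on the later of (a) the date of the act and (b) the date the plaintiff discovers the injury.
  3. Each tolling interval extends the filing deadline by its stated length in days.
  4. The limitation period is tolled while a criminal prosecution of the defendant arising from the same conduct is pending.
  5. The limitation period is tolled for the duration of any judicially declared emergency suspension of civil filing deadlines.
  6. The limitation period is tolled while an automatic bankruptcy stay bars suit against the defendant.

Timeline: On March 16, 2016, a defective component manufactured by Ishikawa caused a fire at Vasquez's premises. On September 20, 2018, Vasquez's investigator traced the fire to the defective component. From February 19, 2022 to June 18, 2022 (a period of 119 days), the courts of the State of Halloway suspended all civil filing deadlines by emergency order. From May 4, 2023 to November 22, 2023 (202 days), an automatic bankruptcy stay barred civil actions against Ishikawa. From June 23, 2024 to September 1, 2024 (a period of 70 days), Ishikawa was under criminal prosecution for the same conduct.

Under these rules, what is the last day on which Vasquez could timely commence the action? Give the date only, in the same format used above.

October 15, 2024

Taking the later of the act (March 16, 2016) and discovery (September 20, 2018), the claim accrued on September 20, 2018.
The untolled deadline — 5 years after September 20, 2018 — is September 20, 2023.
The emergency suspension of filing deadlines from February 19, 2022 to June 18, 2022 tolled the period for 119 days, extending the deadline to January 17, 2024.
The period was tolled for 202 days by the automatic bankruptcy stay (May 4, 2023 to November 22, 2023), pushing the deadline to August 6, 2024.
The pending criminal prosecution from June 23, 2024 to September 1, 2024 tolled the period for 70 days, extending the deadline to October 15, 2024.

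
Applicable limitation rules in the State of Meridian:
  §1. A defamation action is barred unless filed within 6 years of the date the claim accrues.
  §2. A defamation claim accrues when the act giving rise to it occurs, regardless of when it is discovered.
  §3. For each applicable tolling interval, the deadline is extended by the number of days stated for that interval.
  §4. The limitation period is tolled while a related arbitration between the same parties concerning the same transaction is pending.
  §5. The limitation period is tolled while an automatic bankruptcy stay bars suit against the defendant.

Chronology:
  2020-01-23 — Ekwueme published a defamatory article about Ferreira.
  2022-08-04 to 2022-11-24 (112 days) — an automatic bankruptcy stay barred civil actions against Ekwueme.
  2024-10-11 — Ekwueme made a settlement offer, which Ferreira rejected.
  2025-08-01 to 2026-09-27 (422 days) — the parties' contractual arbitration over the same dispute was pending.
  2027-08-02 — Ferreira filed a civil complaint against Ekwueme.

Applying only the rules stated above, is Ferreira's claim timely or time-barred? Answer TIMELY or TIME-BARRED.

The claim accrued on 2020-01-23, when the wrongful act occurred.
Adding the 6 years base period to 2020-01-23 gives a deadline of 2026-01-23, before any tolling.
The period was tolled for 112 days by the automatic bankruptcy stay (2022-08-04 to 2022-11-24), pushing the deadline to 2026-05-15.
The pending related arbitration from 2025-08-01 to 2026-09-27 tolled the period for 422 days, extending the deadline to 2027-07-11.
None of the other events listed affects the running of the period under the stated rules.
Filing on 2027-08-02 missed the 2027-07-11 deadline — the action is time-barred.

TIME-BARRED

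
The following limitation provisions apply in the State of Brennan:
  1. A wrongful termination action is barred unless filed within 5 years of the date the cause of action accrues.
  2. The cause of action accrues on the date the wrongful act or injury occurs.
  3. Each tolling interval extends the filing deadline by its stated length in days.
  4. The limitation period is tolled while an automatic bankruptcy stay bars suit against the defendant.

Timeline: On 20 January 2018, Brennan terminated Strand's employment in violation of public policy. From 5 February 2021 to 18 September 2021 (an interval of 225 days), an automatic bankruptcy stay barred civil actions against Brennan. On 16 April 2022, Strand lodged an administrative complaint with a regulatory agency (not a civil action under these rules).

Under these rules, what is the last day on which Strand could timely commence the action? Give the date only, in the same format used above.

2 September 2023

The limitation period began to run on 20 January 2018.
Adding the 5 years base period to 20 January 2018 gives a deadline of 20 January 2023, before any tolling.
The period was tolled for 225 days by the automatic bankruptcy stay (5 February 2021 to 18 September 2021), pushing the deadline to 2 September 2023.
None of the other events listed affects the running of the period under the stated rules.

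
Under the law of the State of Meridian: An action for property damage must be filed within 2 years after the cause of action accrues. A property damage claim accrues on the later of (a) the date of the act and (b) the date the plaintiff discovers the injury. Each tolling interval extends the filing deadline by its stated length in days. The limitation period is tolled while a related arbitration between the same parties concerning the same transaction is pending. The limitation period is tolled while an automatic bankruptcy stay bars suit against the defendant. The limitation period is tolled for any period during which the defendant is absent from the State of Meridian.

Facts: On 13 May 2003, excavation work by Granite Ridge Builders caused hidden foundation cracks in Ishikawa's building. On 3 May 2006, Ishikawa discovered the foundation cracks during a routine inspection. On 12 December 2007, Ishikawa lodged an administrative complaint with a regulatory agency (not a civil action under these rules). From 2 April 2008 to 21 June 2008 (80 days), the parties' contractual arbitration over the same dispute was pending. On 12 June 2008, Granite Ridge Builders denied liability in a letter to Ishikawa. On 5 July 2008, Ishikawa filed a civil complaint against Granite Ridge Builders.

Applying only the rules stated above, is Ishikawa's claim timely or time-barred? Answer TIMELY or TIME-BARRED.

TIMELY

Because discovery on 3 May 2006 post-dates the 13 May 2003 act, accrual under the later-of rule falls on 3 May 2006.
The untolled deadline — 2 years after 3 May 2006 — is 3 May 2008.
The pending related arbitration from 2 April 2008 to 21 June 2008 tolled the period for 80 days, extending the deadline to 22 July 2008.
Nothing else in the chronology tolls or restarts the period.
Filing on 5 July 2008 beat the 22 July 2008 deadline — the action is timely.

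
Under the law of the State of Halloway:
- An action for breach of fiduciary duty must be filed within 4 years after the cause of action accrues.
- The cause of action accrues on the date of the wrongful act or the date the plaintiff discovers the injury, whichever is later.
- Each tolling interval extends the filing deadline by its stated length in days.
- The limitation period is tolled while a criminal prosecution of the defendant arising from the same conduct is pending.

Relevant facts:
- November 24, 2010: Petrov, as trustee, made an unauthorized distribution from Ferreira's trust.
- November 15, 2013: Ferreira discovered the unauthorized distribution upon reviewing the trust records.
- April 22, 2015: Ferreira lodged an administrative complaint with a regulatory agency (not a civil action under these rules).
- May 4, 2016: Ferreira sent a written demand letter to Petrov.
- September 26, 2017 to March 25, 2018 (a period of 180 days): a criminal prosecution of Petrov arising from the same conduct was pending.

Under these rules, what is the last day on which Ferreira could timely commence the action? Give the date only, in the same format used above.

May 14, 2018

Taking the later of the act (November 24, 2010) and discovery (November 15, 2013), the claim accrued on November 15, 2013.
The untolled deadline — 4 years after November 15, 2013 — is November 15, 2017.
The pending criminal prosecution from September 26, 2017 to March 25, 2018 tolled the period for 180 days, extending the deadline to May 14, 2018.
The other events in the timeline have no effect on the limitation period under the stated rules.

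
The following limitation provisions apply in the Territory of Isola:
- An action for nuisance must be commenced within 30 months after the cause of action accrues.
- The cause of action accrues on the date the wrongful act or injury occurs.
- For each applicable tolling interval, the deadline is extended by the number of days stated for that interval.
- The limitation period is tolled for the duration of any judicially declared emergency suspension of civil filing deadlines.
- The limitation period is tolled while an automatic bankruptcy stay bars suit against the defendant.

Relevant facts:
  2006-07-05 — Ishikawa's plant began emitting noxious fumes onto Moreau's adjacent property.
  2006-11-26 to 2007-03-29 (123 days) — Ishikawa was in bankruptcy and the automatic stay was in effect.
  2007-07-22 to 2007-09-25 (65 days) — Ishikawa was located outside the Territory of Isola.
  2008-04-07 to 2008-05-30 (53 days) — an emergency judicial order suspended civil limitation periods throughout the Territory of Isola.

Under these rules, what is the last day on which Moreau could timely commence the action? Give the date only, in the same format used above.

The claim accrued on 2006-07-05, when the wrongful act occurred.
30 months from 2006-07-05 is 2009-01-05.
The automatic bankruptcy stay from 2006-11-26 to 2007-03-29 tolled the period for 123 days, extending the deadline to 2009-05-08.
The period was tolled for 53 days by the emergency suspension of filing deadlines (2008-04-07 to 2008-05-30), pushing the deadline to 2009-06-30.
Although the defendant's absence ran from 2007-07-22 to 2007-09-25, the stated rules do not make that a tolling event, so it is disregarded.

2009-06-30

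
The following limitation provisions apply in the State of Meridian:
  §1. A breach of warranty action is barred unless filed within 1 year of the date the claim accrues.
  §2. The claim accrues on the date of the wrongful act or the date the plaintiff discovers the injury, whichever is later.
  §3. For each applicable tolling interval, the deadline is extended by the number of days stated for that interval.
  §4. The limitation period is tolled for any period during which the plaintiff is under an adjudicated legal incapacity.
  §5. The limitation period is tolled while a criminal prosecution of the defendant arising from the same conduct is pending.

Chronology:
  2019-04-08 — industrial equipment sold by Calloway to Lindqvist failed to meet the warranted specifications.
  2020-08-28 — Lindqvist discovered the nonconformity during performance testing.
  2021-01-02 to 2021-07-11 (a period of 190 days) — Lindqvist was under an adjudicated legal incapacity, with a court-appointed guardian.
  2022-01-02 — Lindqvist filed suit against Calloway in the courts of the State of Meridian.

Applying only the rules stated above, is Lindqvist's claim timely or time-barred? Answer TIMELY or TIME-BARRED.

Because discovery on 2020-08-28 post-dates the 2019-04-08 act, accrual under the later-of rule falls on 2020-08-28.
Adding the 1 year base period to 2020-08-28 gives a deadline of 2021-08-28, before any tolling.
Because the plaintiff's legal incapacity ran from 2021-01-02 to 2021-07-11, the deadline is extended by 190 days to 2022-03-06.
Lindqvist filed on 2022-01-02, before the 2022-03-06 deadline, so the action is timely.

TIMELY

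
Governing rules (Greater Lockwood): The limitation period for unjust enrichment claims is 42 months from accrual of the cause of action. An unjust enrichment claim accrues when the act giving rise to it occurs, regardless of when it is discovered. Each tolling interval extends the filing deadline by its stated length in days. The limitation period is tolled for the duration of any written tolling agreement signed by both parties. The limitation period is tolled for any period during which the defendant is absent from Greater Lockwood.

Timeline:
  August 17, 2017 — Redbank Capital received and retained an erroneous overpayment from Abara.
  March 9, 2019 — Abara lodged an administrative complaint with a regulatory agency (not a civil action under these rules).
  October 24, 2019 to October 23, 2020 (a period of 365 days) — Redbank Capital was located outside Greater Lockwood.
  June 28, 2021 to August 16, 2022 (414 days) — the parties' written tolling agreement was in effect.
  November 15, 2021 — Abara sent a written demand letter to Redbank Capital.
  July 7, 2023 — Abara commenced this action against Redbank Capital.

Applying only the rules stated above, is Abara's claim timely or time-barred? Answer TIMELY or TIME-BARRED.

The claim accrued on August 17, 2017, when the wrongful act occurred.
The untolled deadline — 42 months after August 17, 2017 — is February 17, 2021.
Because the defendant's absence from the jurisdiction ran from October 24, 2019 to October 23, 2020, the deadline is extended by 365 days to February 17, 2022.
The period was tolled for 414 days by the written tolling agreement (June 28, 2021 to August 16, 2022), pushing the deadline to April 7, 2023.
The other events in the timeline have no effect on the limitation period under the stated rules.
The July 7, 2023 filing falls after the April 7, 2023 deadline; the claim is time-barred.

TIME-BARRED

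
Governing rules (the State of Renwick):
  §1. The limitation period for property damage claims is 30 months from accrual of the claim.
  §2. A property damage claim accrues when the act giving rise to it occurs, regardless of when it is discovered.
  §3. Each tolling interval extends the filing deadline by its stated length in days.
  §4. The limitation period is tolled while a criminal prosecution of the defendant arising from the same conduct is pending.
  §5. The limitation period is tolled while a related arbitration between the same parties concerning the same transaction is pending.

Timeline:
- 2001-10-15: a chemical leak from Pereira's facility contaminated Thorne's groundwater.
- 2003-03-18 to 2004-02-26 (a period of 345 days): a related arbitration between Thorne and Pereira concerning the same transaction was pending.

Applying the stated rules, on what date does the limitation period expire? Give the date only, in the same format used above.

2005-03-26

The limitation period began to run on 2001-10-15.
30 months from 2001-10-15 is 2004-04-15.
The pending related arbitration from 2003-03-18 to 2004-02-26 tolled the period for 345 days, extending the deadline to 2005-03-26.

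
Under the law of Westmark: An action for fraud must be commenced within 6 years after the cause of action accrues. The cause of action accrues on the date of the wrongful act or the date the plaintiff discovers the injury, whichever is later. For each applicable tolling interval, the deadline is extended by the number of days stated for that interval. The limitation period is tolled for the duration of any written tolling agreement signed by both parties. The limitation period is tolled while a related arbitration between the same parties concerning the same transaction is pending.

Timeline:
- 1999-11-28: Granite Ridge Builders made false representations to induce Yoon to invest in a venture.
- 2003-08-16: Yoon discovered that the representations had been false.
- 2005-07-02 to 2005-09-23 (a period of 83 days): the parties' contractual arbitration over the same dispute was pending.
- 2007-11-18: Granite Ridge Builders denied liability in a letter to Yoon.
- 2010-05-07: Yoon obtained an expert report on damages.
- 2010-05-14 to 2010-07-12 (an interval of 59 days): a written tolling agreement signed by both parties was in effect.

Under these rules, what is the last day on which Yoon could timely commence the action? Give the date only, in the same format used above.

Taking the later of the act (1999-11-28) and discovery (2003-08-16), the claim accrued on 2003-08-16.
6 years from 2003-08-16 is 2009-08-16.
The period was tolled for 83 days by the pending related arbitration (2005-07-02 to 2005-09-23), pushing the deadline to 2009-11-07.
The written tolling agreement from 2010-05-14 to 2010-07-12 began after the period had already run on 2009-11-07, so it has no tolling effect.
Nothing else in the chronology tolls or restarts the period.

2009-11-07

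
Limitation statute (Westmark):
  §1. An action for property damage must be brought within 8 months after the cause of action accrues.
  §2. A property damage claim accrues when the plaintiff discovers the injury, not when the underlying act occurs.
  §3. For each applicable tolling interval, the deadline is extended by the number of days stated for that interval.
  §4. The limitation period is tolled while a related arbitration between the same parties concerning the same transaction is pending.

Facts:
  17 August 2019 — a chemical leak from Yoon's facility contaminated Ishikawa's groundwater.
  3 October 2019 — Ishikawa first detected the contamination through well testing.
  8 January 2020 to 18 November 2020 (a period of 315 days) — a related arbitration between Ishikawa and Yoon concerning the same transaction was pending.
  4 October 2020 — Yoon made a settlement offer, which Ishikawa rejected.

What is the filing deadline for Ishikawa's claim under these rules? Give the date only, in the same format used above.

14 April 2021

The claim did not accrue until Ishikawa discovered the injury on 3 October 2019; the 17 August 2019 act date does not start the clock under the stated rule.
The untolled deadline — 8 months after 3 October 2019 — is 3 June 2020.
The pending related arbitration from 8 January 2020 to 18 November 2020 tolled the period for 315 days, extending the deadline to 14 April 2021.
None of the other events listed affects the running of the period under the stated rules.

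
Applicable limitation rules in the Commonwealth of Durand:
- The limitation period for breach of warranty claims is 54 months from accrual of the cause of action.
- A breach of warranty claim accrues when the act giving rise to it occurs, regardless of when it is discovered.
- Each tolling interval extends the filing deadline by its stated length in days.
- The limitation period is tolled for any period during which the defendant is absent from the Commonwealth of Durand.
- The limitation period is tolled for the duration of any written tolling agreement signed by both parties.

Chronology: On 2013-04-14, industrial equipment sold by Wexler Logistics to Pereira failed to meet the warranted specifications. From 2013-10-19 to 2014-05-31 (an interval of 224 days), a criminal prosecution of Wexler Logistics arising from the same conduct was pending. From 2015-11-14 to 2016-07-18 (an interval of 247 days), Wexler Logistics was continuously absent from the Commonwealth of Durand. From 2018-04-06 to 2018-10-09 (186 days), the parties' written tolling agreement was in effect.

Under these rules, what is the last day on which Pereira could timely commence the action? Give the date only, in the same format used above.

The cause of action accrued on 2013-04-14, the date of the act.
The untolled deadline — 54 months after 2013-04-14 — is 2017-10-14.
The defendant's absence from the jurisdiction from 2015-11-14 to 2016-07-18 tolled the period for 247 days, extending the deadline to 2018-06-18.
The written tolling agreement from 2018-04-06 to 2018-10-09 tolled the period for 186 days, extending the deadline to 2018-12-21.
Although a criminal prosecution ran from 2013-10-19 to 2014-05-31, the stated rules do not make that a tolling event, so it is disregarded.

2018-12-21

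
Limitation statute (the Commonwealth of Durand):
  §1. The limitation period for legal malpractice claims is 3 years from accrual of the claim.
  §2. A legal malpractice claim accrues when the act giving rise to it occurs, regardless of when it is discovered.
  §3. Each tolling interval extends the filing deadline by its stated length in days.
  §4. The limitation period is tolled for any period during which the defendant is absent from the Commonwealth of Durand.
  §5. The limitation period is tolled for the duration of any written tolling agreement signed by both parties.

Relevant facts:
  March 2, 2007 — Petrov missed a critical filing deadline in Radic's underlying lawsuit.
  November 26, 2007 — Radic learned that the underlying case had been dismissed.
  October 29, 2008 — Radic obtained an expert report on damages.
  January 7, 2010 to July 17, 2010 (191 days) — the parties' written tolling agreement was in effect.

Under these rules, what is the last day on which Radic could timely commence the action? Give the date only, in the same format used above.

September 9, 2010

Because the rule ties accrual to occurrence, the claim accrued on March 2, 2007, not on the November 26, 2007 discovery date.
The untolled deadline — 3 years after March 2, 2007 — is March 2, 2010.
The written tolling agreement from January 7, 2010 to July 17, 2010 tolled the period for 191 days, extending the deadline to September 9, 2010.
Nothing else in the chronology tolls or restarts the period.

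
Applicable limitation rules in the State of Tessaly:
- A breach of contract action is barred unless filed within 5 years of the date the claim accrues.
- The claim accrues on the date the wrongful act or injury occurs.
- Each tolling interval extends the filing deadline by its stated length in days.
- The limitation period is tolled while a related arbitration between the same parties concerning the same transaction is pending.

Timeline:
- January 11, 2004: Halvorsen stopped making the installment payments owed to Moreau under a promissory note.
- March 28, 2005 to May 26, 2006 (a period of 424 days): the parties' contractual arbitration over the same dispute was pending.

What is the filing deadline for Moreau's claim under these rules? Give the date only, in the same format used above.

The claim accrued on January 11, 2004, the date of the act.
The untolled deadline — 5 years after January 11, 2004 — is January 11, 2009.
The pending related arbitration from March 28, 2005 to May 26, 2006 tolled the period for 424 days, extending the deadline to March 11, 2010.

March 11, 2010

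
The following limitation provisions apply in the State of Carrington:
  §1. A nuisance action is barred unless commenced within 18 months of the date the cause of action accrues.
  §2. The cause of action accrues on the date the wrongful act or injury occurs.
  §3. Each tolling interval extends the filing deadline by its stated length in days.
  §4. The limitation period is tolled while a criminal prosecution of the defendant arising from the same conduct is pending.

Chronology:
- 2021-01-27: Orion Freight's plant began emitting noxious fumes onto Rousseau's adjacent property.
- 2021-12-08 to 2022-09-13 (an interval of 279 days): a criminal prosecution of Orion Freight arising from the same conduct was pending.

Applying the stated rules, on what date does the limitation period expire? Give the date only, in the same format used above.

2023-05-02

The limitation period began to run on 2021-01-27.
Adding the 18 months base period to 2021-01-27 gives a deadline of 2022-07-27, before any tolling.
Because the pending criminal prosecution ran from 2021-12-08 to 2022-09-13, the deadline is extended by 279 days to 2023-05-02.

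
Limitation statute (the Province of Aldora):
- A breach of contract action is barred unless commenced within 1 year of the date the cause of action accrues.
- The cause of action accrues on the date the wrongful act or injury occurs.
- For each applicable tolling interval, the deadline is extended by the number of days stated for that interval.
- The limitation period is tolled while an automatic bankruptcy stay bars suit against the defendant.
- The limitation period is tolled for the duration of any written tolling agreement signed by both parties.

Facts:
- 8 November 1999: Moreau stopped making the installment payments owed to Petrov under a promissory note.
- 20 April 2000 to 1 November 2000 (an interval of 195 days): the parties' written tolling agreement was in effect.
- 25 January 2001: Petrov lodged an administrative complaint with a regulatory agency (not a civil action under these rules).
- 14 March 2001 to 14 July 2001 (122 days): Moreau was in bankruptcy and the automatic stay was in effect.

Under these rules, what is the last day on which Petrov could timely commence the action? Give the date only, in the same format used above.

21 September 2001

The claim accrued on 8 November 1999, when the wrongful act occurred.
The untolled deadline — 1 year after 8 November 1999 — is 8 November 2000.
The period was tolled for 195 days by the written tolling agreement (20 April 2000 to 1 November 2000), pushing the deadline to 22 May 2001.
The automatic bankruptcy stay from 14 March 2001 to 14 July 2001 tolled the period for 122 days, extending the deadline to 21 September 2001.
The other events in the timeline have no effect on the limitation period under the stated rules.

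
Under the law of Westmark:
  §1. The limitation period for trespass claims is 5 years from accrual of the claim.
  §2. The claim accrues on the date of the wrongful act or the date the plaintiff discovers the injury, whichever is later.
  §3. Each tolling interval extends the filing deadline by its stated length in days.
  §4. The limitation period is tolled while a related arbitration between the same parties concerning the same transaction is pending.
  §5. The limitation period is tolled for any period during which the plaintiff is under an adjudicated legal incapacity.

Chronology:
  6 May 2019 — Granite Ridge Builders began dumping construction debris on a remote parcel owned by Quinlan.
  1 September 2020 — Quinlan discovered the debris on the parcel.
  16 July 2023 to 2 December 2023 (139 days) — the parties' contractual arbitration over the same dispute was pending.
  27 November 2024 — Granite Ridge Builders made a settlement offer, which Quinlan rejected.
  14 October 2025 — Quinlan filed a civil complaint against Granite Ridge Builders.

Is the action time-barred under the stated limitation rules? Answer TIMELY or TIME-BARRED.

TIMELY

The claim accrued on 1 September 2020 — the later of the 6 May 2019 act and the 1 September 2020 discovery.
5 years from 1 September 2020 is 1 September 2025.
The pending related arbitration from 16 July 2023 to 2 December 2023 tolled the period for 139 days, extending the deadline to 18 January 2026.
The other events in the timeline have no effect on the limitation period under the stated rules.
Quinlan filed on 14 October 2025, before the 18 January 2026 deadline, so the action is timely.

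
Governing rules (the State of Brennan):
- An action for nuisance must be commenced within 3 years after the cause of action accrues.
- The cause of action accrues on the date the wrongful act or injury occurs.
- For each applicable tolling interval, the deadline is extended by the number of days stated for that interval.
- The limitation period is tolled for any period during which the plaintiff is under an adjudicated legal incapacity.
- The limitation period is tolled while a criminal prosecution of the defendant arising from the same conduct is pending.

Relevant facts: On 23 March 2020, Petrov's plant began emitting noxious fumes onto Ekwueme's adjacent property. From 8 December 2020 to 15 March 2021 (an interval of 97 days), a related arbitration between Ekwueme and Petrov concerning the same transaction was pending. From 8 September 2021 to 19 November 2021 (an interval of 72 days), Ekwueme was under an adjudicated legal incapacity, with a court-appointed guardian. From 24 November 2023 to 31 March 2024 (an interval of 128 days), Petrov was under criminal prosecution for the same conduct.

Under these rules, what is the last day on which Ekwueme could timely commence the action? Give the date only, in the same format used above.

The limitation period began to run on 23 March 2020.
The untolled deadline — 3 years after 23 March 2020 — is 23 March 2023.
The period was tolled for 72 days by the plaintiff's legal incapacity (8 September 2021 to 19 November 2021), pushing the deadline to 3 June 2023.
The pending criminal prosecution from 24 November 2023 to 31 March 2024 began after the period had already run on 3 June 2023, so it has no tolling effect.
The pending related arbitration from 8 December 2020 to 15 March 2021 does not toll the period, because no stated rule makes a pending arbitration a tolling event.

3 June 2023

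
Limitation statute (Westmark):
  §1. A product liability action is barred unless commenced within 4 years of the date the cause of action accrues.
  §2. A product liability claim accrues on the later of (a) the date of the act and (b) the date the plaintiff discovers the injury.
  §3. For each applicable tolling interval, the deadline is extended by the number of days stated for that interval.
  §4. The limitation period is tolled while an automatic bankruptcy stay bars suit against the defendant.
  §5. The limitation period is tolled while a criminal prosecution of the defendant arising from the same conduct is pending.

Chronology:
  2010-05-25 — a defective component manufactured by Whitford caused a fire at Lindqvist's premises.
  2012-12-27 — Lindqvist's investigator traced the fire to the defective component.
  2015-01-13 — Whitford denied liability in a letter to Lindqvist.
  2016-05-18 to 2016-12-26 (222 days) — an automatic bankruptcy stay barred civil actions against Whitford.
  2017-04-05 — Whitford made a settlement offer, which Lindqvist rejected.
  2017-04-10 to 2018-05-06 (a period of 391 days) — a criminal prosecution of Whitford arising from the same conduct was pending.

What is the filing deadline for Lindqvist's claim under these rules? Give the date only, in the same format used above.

2018-09-01

The claim accrued on 2012-12-27 — the later of the 2010-05-25 act and the 2012-12-27 discovery.
4 years from 2012-12-27 is 2016-12-27.
The automatic bankruptcy stay from 2016-05-18 to 2016-12-26 tolled the period for 222 days, extending the deadline to 2017-08-06.
The period was tolled for 391 days by the pending criminal prosecution (2017-04-10 to 2018-05-06), pushing the deadline to 2018-09-01.
None of the other events listed affects the running of the period under the stated rules.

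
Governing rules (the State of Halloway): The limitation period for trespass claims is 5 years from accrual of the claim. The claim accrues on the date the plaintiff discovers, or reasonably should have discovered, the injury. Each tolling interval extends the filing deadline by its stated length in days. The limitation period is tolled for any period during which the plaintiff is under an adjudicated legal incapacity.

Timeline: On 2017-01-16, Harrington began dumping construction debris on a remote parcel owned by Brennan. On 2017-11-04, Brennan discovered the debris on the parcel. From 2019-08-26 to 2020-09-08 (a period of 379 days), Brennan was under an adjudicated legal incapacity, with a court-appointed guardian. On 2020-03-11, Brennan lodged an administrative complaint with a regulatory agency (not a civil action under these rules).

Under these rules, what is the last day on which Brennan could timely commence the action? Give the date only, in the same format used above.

2023-11-18

Accrual is tied to discovery, so the period began on 2017-11-04 rather than on 2017-01-16 when the act occurred.
The untolled deadline — 5 years after 2017-11-04 — is 2022-11-04.
The period was tolled for 379 days by the plaintiff's legal incapacity (2019-08-26 to 2020-09-08), pushing the deadline to 2023-11-18.
Nothing else in the chronology tolls or restarts the period.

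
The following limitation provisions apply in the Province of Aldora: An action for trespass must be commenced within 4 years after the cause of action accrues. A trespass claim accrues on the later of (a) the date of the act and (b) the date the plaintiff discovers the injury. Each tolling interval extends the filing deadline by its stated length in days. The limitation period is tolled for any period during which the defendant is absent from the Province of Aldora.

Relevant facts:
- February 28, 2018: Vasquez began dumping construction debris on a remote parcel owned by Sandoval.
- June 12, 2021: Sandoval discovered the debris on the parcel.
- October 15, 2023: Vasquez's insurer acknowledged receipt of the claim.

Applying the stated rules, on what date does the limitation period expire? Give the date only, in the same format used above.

The claim accrued on June 12, 2021 — the later of the February 28, 2018 act and the June 12, 2021 discovery.
The untolled deadline — 4 years after June 12, 2021 — is June 12, 2025.
The other events in the timeline have no effect on the limitation period under the stated rules.

June 12, 2025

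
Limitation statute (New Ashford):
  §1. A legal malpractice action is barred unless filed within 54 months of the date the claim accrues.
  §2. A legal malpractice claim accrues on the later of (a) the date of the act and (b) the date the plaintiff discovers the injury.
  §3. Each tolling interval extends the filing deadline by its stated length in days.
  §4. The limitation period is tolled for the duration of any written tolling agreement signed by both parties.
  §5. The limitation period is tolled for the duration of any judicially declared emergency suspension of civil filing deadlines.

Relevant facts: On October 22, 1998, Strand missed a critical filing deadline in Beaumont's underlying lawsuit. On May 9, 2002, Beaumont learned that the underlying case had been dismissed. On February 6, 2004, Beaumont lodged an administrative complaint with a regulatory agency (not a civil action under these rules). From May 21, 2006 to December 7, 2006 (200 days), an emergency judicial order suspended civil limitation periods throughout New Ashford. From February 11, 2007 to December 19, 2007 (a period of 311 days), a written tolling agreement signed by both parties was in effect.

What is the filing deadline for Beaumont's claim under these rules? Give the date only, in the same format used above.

April 3, 2008

Taking the later of the act (October 22, 1998) and discovery (May 9, 2002), the claim accrued on May 9, 2002.
The untolled deadline — 54 months after May 9, 2002 — is November 9, 2006.
Because the emergency suspension of filing deadlines ran from May 21, 2006 to December 7, 2006, the deadline is extended by 200 days to May 28, 2007.
The written tolling agreement from February 11, 2007 to December 19, 2007 tolled the period for 311 days, extending the deadline to April 3, 2008.
None of the other events listed affects the running of the period under the stated rules.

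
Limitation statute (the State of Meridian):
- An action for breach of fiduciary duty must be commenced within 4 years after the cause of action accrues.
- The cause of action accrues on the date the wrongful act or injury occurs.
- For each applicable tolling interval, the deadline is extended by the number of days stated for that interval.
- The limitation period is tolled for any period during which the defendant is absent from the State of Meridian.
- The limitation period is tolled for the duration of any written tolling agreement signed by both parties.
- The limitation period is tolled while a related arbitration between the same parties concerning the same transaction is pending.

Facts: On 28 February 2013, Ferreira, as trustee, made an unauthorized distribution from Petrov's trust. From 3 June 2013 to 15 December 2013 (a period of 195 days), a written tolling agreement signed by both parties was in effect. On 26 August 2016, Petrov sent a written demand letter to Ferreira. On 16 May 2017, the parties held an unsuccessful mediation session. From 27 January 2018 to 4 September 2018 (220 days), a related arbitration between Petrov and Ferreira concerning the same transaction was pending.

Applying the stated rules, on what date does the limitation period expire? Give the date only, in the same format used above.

The limitation period began to run on 28 February 2013.
Adding the 4 years base period to 28 February 2013 gives a deadline of 28 February 2017, before any tolling.
Because the written tolling agreement ran from 3 June 2013 to 15 December 2013, the deadline is extended by 195 days to 11 September 2017.
The pending related arbitration starting 27 January 2018 came too late — the period had run on 11 September 2017 — and so does not extend the deadline.
The other events in the timeline have no effect on the limitation period under the stated rules.

11 September 2017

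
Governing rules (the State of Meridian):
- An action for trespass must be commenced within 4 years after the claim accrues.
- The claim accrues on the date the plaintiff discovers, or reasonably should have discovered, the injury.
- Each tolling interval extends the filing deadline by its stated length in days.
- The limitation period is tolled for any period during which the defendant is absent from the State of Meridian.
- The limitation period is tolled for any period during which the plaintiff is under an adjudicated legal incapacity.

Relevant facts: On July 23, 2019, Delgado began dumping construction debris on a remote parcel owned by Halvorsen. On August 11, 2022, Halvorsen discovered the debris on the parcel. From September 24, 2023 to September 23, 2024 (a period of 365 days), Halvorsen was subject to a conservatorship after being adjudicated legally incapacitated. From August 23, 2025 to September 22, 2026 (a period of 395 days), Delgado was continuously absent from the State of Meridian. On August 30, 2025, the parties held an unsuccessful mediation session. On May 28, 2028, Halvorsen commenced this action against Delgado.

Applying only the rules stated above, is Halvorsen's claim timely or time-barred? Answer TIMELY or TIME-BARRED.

Accrual is tied to discovery, so the period began on August 11, 2022 rather than on July 23, 2019 when the act occurred.
The untolled deadline — 4 years after August 11, 2022 — is August 11, 2026.
The plaintiff's legal incapacity from September 24, 2023 to September 23, 2024 tolled the period for 365 days, extending the deadline to August 11, 2027.
The defendant's absence from the jurisdiction from August 23, 2025 to September 22, 2026 tolled the period for 395 days, extending the deadline to September 9, 2028.
None of the other events listed affects the running of the period under the stated rules.
Halvorsen filed on May 28, 2028, before the September 9, 2028 deadline, so the action is timely.

TIMELY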